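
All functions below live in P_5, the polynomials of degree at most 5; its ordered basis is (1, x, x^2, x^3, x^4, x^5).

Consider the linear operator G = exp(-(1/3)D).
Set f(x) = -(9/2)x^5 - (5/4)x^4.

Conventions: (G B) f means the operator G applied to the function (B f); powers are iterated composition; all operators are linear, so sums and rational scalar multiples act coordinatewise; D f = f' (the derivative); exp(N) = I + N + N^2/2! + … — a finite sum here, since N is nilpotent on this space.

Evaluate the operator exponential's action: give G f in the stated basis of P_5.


the image equals g(x) = -(9/2)x^5 + (25/4)x^4 - (10/3)x^3 + (5/6)x^2 - (5/54)x + 1/324

order-1 term: (15/2)x^4 + (5/3)x^3
order-2 term: -5x^3 - (5/6)x^2
order-3 term: (5/3)x^2 + (5/27)x
order-4 term: -(5/18)x - 5/324
order-5 term: 1/54
the series for exp(-(1/3)D) f terminates at order 5
exp(-(1/3)D) f = -(9/2)x^5 + (25/4)x^4 - (10/3)x^3 + (5/6)x^2 - (5/54)x + 1/324


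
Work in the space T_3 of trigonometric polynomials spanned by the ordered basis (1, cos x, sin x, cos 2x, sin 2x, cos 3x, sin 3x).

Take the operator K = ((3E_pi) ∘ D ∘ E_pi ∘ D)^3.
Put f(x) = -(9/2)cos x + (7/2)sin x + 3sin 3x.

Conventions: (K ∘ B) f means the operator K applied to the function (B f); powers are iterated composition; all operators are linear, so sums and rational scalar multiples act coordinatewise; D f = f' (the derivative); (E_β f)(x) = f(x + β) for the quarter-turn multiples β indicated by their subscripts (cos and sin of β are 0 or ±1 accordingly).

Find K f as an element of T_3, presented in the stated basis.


the result is g(x) = (243/2)cos x - (189/2)sin x - 59049sin 3x

D f = (7/2)cos x + (9/2)sin x + 9cos 3x
E_pi D f = -(7/2)cos x - (9/2)sin x - 9cos 3x
D (E_pi ∘ D) f = -(9/2)cos x + (7/2)sin x + 27sin 3x
E_pi D (E_pi ∘ D) f = (9/2)cos x - (7/2)sin x - 27sin 3x
(3E_pi) D (E_pi ∘ D) f = (27/2)cos x - (21/2)sin x - 81sin 3x
D ((3E_pi) ∘ D ∘ E_pi ∘ D) f = -(21/2)cos x - (27/2)sin x - 243cos 3x
E_pi D ((3E_pi) ∘ D ∘ E_pi ∘ D) f = (21/2)cos x + (27/2)sin x + 243cos 3x
D (E_pi ∘ D) ((3E_pi) ∘ D ∘ E_pi ∘ D) f = (27/2)cos x - (21/2)sin x - 729sin 3x
E_pi D (E_pi ∘ D) ((3E_pi) ∘ D ∘ E_pi ∘ D) f = -(27/2)cos x + (21/2)sin x + 729sin 3x
(3E_pi) D (E_pi ∘ D) ((3E_pi) ∘ D ∘ E_pi ∘ D) f = -(81/2)cos x + (63/2)sin x + 2187sin 3x
D ((3E_pi) ∘ D ∘ E_pi ∘ D) ((3E_pi) ∘ D ∘ E_pi ∘ D) f = (63/2)cos x + (81/2)sin x + 6561cos 3x
E_pi D ((3E_pi) ∘ D ∘ E_pi ∘ D) ((3E_pi) ∘ D ∘ E_pi ∘ D) f = -(63/2)cos x - (81/2)sin x - 6561cos 3x
D (E_pi ∘ D) ((3E_pi) ∘ D ∘ E_pi ∘ D) ((3E_pi) ∘ D ∘ E_pi ∘ D) f = -(81/2)cos x + (63/2)sin x + 19683sin 3x
E_pi D (E_pi ∘ D) ((3E_pi) ∘ D ∘ E_pi ∘ D) ((3E_pi) ∘ D ∘ E_pi ∘ D) f = (81/2)cos x - (63/2)sin x - 19683sin 3x
(3E_pi) D (E_pi ∘ D) ((3E_pi) ∘ D ∘ E_pi ∘ D) ((3E_pi) ∘ D ∘ E_pi ∘ D) f = (243/2)cos x - (189/2)sin x - 59049sin 3x


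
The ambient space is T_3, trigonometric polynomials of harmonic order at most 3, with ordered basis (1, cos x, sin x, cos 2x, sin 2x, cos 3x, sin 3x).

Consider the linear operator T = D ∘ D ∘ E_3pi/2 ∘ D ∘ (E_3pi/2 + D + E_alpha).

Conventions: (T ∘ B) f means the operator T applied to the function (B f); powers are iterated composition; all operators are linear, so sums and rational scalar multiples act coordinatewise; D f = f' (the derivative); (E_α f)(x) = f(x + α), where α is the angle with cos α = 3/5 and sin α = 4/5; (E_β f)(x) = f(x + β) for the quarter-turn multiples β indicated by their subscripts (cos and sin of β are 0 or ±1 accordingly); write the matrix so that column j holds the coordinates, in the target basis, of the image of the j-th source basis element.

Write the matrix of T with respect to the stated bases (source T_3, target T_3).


the matrix is [[0, 0, 0, 0, 0, 0, 0]; [0, -3/5, -4/5, 0, 0, 0, 0]; [0, 4/5, -3/5, 0, 0, 0, 0]; [0, 0, 0, -592/25, -256/25, 0, 0]; [0, 0, 0, 256/25, -592/25, 0, 0]; [0, 0, 0, 0, 0, -3159/125, 14688/125]; [0, 0, 0, 0, 0, -14688/125, -3159/125]] (rows listed top to bottom)

image of 1: 0
image of cos x: -(3/5)cos x + (4/5)sin x
image of sin x: -(4/5)cos x - (3/5)sin x
image of cos 2x: -(592/25)cos 2x + (256/25)sin 2x
image of sin 2x: -(256/25)cos 2x - (592/25)sin 2x
image of cos 3x: -(3159/125)cos 3x - (14688/125)sin 3x
image of sin 3x: (14688/125)cos 3x - (3159/125)sin 3x
each image's coordinates form column j of the matrix


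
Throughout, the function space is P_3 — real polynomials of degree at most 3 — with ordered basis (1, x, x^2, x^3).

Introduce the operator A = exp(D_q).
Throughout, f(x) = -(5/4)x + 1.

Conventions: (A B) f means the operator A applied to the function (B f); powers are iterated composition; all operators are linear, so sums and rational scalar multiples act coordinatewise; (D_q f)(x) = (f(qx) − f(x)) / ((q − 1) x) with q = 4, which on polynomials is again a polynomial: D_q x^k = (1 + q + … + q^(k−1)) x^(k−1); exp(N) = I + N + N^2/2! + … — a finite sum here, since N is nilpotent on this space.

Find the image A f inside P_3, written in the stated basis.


order-1 term: -5/4
the series for exp(D_q) f terminates at order 1
exp(D_q) f = -(5/4)x - 1/4

the result is g(x) = -(5/4)x - 1/4


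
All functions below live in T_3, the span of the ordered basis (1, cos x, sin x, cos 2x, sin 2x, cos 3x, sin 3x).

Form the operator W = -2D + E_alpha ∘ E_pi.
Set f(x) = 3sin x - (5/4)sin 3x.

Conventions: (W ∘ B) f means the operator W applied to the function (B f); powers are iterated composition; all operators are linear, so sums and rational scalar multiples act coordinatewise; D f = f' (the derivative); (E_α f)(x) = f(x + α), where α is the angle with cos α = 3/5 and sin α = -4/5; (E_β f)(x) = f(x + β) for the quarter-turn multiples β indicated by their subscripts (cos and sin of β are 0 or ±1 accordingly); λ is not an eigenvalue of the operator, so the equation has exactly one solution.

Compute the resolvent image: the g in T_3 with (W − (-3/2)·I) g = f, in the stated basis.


write g with unknown coordinates in the stated basis and equate coefficients in (W − (-3/2)·I) g = f
solving from the highest basis element down gives g = (8/5)cos x + (6/5)sin x - (3530/18917)cos 3x - (3045/37834)sin 3x
check: W g = -(12/5)cos x + (6/5)sin x + (5295/18917)cos 3x - (42725/37834)sin 3x
so W g − (-3/2)·g = 3sin x - (5/4)sin 3x = f ✓

the image equals g(x) = (8/5)cos x + (6/5)sin x - (3530/18917)cos 3x - (3045/37834)sin 3x


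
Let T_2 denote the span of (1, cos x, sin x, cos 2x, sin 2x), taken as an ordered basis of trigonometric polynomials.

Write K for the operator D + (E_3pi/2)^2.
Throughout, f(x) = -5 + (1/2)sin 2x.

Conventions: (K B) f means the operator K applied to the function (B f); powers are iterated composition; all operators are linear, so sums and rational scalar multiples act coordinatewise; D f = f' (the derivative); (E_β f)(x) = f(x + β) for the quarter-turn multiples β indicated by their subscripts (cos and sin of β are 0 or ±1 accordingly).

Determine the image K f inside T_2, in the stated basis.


the image equals g(x) = -5 + cos 2x + (1/2)sin 2x

D f = cos 2x
E_3pi/2 f = -5 - (1/2)sin 2x
E_3pi/2 E_3pi/2 f = -5 + (1/2)sin 2x
(D + (E_3pi/2)^2) f = -5 + cos 2x + (1/2)sin 2x


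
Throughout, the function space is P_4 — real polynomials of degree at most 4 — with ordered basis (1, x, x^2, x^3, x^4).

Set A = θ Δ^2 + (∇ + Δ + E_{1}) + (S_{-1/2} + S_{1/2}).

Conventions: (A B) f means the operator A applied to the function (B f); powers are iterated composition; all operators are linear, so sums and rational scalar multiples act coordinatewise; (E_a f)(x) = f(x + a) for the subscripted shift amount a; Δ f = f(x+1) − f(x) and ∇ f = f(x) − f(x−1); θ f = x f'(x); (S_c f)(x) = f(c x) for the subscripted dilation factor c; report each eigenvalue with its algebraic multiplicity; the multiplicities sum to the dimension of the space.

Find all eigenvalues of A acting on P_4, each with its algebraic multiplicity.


image of 1: 3
image of x: x + 3
image of x^2: (3/2)x^2 + 6x + 1
image of x^3: x^3 + 9x^2 + 9x + 3
image of x^4: (9/8)x^4 + 12x^3 + 30x^2 + 36x + 1
the matrix is upper triangular; its diagonal is (3, 1, 3/2, 1, 9/8)
for a triangular matrix the eigenvalues are the diagonal entries, with algebraic multiplicity their repetition count

λ = 1 (multiplicity 2), λ = 9/8 (multiplicity 1), λ = 3/2 (multiplicity 1), λ = 3 (multiplicity 1)


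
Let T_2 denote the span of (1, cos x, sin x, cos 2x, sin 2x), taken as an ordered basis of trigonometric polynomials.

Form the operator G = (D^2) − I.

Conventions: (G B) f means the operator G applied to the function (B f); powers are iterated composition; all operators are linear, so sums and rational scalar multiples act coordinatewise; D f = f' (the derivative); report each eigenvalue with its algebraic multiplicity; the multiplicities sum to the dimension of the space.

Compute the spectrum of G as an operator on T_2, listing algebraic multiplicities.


image of 1: -1
image of cos x: -2cos x
image of sin x: -2sin x
image of cos 2x: -5cos 2x
image of sin 2x: -5sin 2x
the matrix is diagonal; its diagonal is (-1, -2, -2, -5, -5)
for a triangular matrix the eigenvalues are the diagonal entries, with algebraic multiplicity their repetition count

λ = -5 (multiplicity 2), λ = -2 (multiplicity 2), λ = -1 (multiplicity 1)


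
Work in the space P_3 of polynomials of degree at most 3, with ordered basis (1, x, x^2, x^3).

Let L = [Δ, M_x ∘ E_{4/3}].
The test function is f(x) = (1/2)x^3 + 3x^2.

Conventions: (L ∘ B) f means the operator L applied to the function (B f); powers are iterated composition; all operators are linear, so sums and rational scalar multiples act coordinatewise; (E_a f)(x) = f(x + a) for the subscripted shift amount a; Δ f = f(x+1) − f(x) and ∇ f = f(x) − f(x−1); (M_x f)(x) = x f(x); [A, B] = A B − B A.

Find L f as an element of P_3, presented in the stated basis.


E_{4/3} f = (1/2)x^3 + 5x^2 + (32/3)x + 176/27
M_x E_{4/3} f = (1/2)x^4 + 5x^3 + (32/3)x^2 + (176/27)x
Δ (M_x ∘ E_{4/3}) f = 2x^3 + 18x^2 + (115/3)x + 1225/54
Δ f = (3/2)x^2 + (15/2)x + 7/2
E_{4/3} Δ f = (3/2)x^2 + (23/2)x + 97/6
M_x E_{4/3} Δ f = (3/2)x^3 + (23/2)x^2 + (97/6)x
[Δ, M_x ∘ E_{4/3}] f = (1/2)x^3 + (13/2)x^2 + (133/6)x + 1225/54

the image equals g(x) = (1/2)x^3 + (13/2)x^2 + (133/6)x + 1225/54


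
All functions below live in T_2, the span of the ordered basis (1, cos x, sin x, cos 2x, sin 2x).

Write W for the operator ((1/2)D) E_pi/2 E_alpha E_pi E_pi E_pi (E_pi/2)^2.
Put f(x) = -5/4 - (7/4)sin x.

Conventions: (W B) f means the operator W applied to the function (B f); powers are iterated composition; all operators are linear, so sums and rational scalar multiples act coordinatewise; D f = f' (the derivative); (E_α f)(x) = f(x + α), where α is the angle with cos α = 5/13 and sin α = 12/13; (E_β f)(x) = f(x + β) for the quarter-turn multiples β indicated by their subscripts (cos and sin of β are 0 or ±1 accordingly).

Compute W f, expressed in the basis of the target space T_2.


the image equals g(x) = (21/26)cos x + (35/104)sin x

E_pi/2 f = -5/4 - (7/4)cos x
E_pi/2 E_pi/2 f = -5/4 + (7/4)sin x
E_pi (E_pi/2)^2 f = -5/4 - (7/4)sin x
E_pi E_pi (E_pi/2)^2 f = -5/4 + (7/4)sin x
E_pi E_pi E_pi (E_pi/2)^2 f = -5/4 - (7/4)sin x
E_alpha (E_pi E_pi) E_pi (E_pi/2)^2 f = -5/4 - (21/13)cos x - (35/52)sin x
E_pi/2 E_alpha (E_pi E_pi) E_pi (E_pi/2)^2 f = -5/4 - (35/52)cos x + (21/13)sin x
D (E_pi/2 E_alpha) (E_pi E_pi) E_pi (E_pi/2)^2 f = (21/13)cos x + (35/52)sin x
((1/2)D) (E_pi/2 E_alpha) (E_pi E_pi) E_pi (E_pi/2)^2 f = (21/26)cos x + (35/104)sin x


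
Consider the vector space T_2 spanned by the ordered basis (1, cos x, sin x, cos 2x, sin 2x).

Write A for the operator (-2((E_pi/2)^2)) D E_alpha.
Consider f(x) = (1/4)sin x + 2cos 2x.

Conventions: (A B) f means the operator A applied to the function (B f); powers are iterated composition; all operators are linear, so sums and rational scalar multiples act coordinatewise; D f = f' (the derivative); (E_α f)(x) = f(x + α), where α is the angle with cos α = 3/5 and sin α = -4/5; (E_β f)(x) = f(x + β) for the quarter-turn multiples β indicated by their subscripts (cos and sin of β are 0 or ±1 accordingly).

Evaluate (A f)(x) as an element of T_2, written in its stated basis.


E_alpha f = -(1/5)cos x + (3/20)sin x - (14/25)cos 2x + (48/25)sin 2x
D E_alpha f = (3/20)cos x + (1/5)sin x + (96/25)cos 2x + (28/25)sin 2x
E_pi/2 (D E_alpha) f = (1/5)cos x - (3/20)sin x - (96/25)cos 2x - (28/25)sin 2x
E_pi/2 E_pi/2 (D E_alpha) f = -(3/20)cos x - (1/5)sin x + (96/25)cos 2x + (28/25)sin 2x
(-2((E_pi/2)^2)) (D E_alpha) f = (3/10)cos x + (2/5)sin x - (192/25)cos 2x - (56/25)sin 2x

the result is g(x) = (3/10)cos x + (2/5)sin x - (192/25)cos 2x - (56/25)sin 2x


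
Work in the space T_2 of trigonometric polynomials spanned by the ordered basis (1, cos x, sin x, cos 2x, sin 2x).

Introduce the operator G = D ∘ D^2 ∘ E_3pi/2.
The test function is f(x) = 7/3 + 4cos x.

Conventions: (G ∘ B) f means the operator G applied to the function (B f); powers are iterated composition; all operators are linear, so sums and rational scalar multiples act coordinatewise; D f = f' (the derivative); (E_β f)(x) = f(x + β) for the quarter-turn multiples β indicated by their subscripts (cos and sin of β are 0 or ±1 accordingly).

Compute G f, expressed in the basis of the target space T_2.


E_3pi/2 f = 7/3 + 4sin x
D E_3pi/2 f = 4cos x
D D E_3pi/2 f = -4sin x
D D^2 E_3pi/2 f = -4cos x

the result is g(x) = -4cos x


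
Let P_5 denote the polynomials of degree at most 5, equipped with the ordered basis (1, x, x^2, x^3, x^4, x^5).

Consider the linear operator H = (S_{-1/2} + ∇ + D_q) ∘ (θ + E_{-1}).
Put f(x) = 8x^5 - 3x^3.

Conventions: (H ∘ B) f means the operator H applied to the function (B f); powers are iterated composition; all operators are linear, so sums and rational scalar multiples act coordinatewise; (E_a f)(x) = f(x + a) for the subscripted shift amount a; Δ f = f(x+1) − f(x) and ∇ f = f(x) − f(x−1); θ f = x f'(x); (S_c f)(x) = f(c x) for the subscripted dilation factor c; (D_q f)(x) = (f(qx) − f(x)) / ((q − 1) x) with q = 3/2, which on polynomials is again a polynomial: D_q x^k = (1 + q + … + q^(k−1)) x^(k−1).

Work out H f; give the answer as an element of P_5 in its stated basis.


θ f = 40x^5 - 9x^3
E_{-1} f = 8x^5 - 40x^4 + 77x^3 - 71x^2 + 31x - 5
(θ + E_{-1}) f = 48x^5 - 40x^4 + 68x^3 - 71x^2 + 31x - 5
S_{-1/2} (θ + E_{-1}) f = -(3/2)x^5 - (5/2)x^4 - (17/2)x^3 - (71/4)x^2 - (31/2)x - 5
∇ (θ + E_{-1}) f = 240x^4 - 640x^3 + 924x^2 - 746x + 258
D_q (θ + E_{-1}) f = 633x^4 - 325x^3 + 323x^2 - (355/2)x + 31
(S_{-1/2} + ∇ + D_q) (θ + E_{-1}) f = -(3/2)x^5 + (1741/2)x^4 - (1947/2)x^3 + (4917/4)x^2 - 939x + 284

the result is g(x) = -(3/2)x^5 + (1741/2)x^4 - (1947/2)x^3 + (4917/4)x^2 - 939x + 284


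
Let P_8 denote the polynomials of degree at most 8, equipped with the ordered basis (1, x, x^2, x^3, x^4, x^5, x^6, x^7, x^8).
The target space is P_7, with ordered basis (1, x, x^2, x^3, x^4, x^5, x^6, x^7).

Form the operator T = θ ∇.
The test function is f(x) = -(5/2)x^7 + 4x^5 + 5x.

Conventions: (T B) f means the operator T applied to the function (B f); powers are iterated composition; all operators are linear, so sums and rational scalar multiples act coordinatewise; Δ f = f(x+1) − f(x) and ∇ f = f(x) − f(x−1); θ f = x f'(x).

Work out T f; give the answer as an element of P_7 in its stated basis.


∇ f = -(35/2)x^6 + (105/2)x^5 - (135/2)x^4 + (95/2)x^3 - (25/2)x^2 - (5/2)x + 13/2
θ ∇ f = -105x^6 + (525/2)x^5 - 270x^4 + (285/2)x^3 - 25x^2 - (5/2)x

the image equals g(x) = -105x^6 + (525/2)x^5 - 270x^4 + (285/2)x^3 - 25x^2 - (5/2)x


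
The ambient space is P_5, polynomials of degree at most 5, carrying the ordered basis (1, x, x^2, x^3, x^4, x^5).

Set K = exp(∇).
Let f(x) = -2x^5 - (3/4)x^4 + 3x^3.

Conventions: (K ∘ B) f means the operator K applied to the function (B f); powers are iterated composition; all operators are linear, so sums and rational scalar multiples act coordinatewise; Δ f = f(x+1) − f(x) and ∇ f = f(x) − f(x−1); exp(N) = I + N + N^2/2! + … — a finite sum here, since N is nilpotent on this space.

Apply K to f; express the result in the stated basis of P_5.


order-1 term: -10x^4 + 17x^3 - (13/2)x^2 - 2x + 7/4
order-2 term: -20x^3 + (111/2)x^2 - 52x + 63/4
order-3 term: -20x^2 + 57x - 85/2
order-4 term: -10x + 77/4
order-5 term: -2
the series for exp(∇) f terminates at order 5
exp(∇) f = -2x^5 - (43/4)x^4 + 29x^2 - 7x - 31/4

the image equals g(x) = -2x^5 - (43/4)x^4 + 29x^2 - 7x - 31/4


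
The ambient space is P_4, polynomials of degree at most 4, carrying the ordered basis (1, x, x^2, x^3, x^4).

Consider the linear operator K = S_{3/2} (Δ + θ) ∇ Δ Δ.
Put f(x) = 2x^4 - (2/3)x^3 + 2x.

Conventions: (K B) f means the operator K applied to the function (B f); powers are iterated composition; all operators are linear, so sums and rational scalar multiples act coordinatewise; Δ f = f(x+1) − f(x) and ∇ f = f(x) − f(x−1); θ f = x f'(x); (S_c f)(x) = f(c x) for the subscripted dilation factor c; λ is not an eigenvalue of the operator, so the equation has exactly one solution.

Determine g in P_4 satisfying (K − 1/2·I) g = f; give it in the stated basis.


g(x) = -4x^4 + (4/3)x^3 - 292x - 192

write g with unknown coordinates in the stated basis and equate coefficients in (K − 1/2·I) g = f
solving from the highest basis element down gives g = -4x^4 + (4/3)x^3 - 292x - 192
check: K g = -144x - 96
so K g − 1/2·g = 2x^4 - (2/3)x^3 + 2x = f ✓


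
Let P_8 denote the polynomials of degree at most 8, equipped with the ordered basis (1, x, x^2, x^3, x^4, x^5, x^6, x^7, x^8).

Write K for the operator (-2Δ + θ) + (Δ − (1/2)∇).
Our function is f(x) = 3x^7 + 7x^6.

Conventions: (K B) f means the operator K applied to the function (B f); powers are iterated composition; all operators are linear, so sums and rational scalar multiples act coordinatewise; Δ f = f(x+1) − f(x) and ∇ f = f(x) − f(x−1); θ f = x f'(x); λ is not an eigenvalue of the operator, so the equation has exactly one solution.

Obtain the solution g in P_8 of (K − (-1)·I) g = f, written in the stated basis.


the result is g(x) = (3/8)x^7 + (25/16)x^6 + 3x^5 + (345/32)x^4 + (1065/32)x^3 + (5347/64)x^2 + (3105/16)x + 50435/128

write g with unknown coordinates in the stated basis and equate coefficients in (K − (-1)·I) g = f
solving from the highest basis element down gives g = (3/8)x^7 + (25/16)x^6 + 3x^5 + (345/32)x^4 + (1065/32)x^3 + (5347/64)x^2 + (3105/16)x + 50435/128
check: K g = (21/8)x^7 + (87/16)x^6 - 3x^5 - (345/32)x^4 - (1065/32)x^3 - (5347/64)x^2 - (3105/16)x - 50435/128
so K g − (-1)·g = 3x^7 + 7x^6 = f ✓


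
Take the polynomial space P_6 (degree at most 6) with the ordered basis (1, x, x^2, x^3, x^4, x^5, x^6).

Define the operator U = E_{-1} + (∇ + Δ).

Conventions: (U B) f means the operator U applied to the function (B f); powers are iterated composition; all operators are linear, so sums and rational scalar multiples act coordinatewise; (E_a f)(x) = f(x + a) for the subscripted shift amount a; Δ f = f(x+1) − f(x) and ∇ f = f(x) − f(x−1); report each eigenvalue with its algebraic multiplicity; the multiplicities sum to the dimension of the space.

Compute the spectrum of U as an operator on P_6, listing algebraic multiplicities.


image of 1: 1
image of x: x + 1
image of x^2: x^2 + 2x + 1
image of x^3: x^3 + 3x^2 + 3x + 1
image of x^4: x^4 + 4x^3 + 6x^2 + 4x + 1
image of x^5: x^5 + 5x^4 + 10x^3 + 10x^2 + 5x + 1
image of x^6: x^6 + 6x^5 + 15x^4 + 20x^3 + 15x^2 + 6x + 1
the matrix is upper triangular; its diagonal is (1, 1, 1, 1, 1, 1, 1)
for a triangular matrix the eigenvalues are the diagonal entries, with algebraic multiplicity their repetition count

λ = 1 (multiplicity 7)


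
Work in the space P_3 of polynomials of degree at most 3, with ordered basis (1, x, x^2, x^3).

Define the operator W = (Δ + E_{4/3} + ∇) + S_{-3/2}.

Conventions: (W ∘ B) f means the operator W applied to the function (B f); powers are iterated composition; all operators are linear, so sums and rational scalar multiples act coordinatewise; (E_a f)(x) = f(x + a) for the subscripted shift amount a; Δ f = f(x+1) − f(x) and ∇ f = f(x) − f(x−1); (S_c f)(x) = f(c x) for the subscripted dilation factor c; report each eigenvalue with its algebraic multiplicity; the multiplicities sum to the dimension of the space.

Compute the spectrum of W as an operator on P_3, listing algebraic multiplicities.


λ = -19/8 (multiplicity 1), λ = -1/2 (multiplicity 1), λ = 2 (multiplicity 1), λ = 13/4 (multiplicity 1)

image of 1: 2
image of x: -(1/2)x + 10/3
image of x^2: (13/4)x^2 + (20/3)x + 16/9
image of x^3: -(19/8)x^3 + 10x^2 + (16/3)x + 118/27
the matrix is upper triangular; its diagonal is (2, -1/2, 13/4, -19/8)
for a triangular matrix the eigenvalues are the diagonal entries, with algebraic multiplicity their repetition count


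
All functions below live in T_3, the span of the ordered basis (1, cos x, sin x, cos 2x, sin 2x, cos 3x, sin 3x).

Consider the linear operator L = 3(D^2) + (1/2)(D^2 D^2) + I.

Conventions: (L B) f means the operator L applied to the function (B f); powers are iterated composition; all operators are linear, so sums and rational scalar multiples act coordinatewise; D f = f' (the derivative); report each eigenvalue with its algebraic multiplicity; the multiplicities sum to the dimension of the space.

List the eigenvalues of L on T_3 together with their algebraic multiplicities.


λ = -3 (multiplicity 2), λ = -3/2 (multiplicity 2), λ = 1 (multiplicity 1), λ = 29/2 (multiplicity 2)

image of 1: 1
image of cos x: -(3/2)cos x
image of sin x: -(3/2)sin x
image of cos 2x: -3cos 2x
image of sin 2x: -3sin 2x
image of cos 3x: (29/2)cos 3x
image of sin 3x: (29/2)sin 3x
the matrix is diagonal; its diagonal is (1, -3/2, -3/2, -3, -3, 29/2, 29/2)
for a triangular matrix the eigenvalues are the diagonal entries, with algebraic multiplicity their repetition count


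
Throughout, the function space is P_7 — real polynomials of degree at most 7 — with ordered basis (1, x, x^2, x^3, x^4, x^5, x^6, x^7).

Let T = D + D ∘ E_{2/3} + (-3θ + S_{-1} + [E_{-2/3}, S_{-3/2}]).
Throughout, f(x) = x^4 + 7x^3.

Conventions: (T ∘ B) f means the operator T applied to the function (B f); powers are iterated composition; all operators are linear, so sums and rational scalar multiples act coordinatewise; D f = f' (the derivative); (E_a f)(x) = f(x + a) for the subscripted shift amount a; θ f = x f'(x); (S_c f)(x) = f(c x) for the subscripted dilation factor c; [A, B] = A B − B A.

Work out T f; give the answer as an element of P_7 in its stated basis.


the image equals g(x) = -11x^4 - (169/2)x^3 + (545/4)x^2 + (145/18)x + 1652/81

D f = 4x^3 + 21x^2
E_{2/3} f = x^4 + (29/3)x^3 + (50/3)x^2 + (284/27)x + 184/81
D E_{2/3} f = 4x^3 + 29x^2 + (100/3)x + 284/27
θ f = 4x^4 + 21x^3
(-3θ) f = -12x^4 - 63x^3
S_{-1} f = x^4 - 7x^3
S_{-3/2} f = (81/16)x^4 - (189/8)x^3
E_{-2/3} S_{-3/2} f = (81/16)x^4 - (297/8)x^3 + (243/4)x^2 - (75/2)x + 8
E_{-2/3} f = x^4 + (13/3)x^3 - (34/3)x^2 + (220/27)x - 152/81
S_{-3/2} E_{-2/3} f = (81/16)x^4 - (117/8)x^3 - (51/2)x^2 - (110/9)x - 152/81
[E_{-2/3}, S_{-3/2}] f = -(45/2)x^3 + (345/4)x^2 - (455/18)x + 800/81
(-3θ + S_{-1} + [E_{-2/3}, S_{-3/2}]) f = -11x^4 - (185/2)x^3 + (345/4)x^2 - (455/18)x + 800/81
(D + D ∘ E_{2/3} + (-3θ + S_{-1} + [E_{-2/3}, S_{-3/2}])) f = -11x^4 - (169/2)x^3 + (545/4)x^2 + (145/18)x + 1652/81


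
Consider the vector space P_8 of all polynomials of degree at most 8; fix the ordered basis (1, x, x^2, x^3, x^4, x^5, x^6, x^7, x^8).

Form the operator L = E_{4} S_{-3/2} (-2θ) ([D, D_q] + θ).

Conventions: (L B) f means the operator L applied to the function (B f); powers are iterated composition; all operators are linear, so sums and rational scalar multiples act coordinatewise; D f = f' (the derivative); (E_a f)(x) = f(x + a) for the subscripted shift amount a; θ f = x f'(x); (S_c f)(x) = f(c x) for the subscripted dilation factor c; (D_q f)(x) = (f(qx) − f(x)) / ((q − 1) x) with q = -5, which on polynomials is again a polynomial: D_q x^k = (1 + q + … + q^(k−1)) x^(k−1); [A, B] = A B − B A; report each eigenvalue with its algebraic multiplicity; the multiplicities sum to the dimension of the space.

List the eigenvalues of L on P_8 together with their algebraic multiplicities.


λ = -6561/2 (multiplicity 1), λ = -6561/8 (multiplicity 1), λ = -162 (multiplicity 1), λ = -18 (multiplicity 1), λ = 0 (multiplicity 1), λ = 3 (multiplicity 1), λ = 243/4 (multiplicity 1), λ = 6075/16 (multiplicity 1), λ = 107163/64 (multiplicity 1)

image of 1: 0
image of x: 3x + 12
image of x^2: -18x^2 - 144x - 288
image of x^3: (243/4)x^3 + 729x^2 + 3078x + 4536
image of x^4: -162x^4 - 2592x^3 - 11988x^2 - 12960x + 15552
image of x^5: (6075/16)x^5 + (30375/4)x^4 + 113481x^3 + 875772x^2 + 3017088x + 3763584
image of x^6: -(6561/8)x^6 - 19683x^5 + 457083x^4 + 9412848x^3 + 59626368x^2 + 162362880x + 164042496
image of x^7: (107163/64)x^7 + (750141/16)x^6 + (63035901/8)x^5 + (300176685/2)x^4 + 1185703920x^3 + 4718811168x^2 + 9413617824x + 7519920768
image of x^8: -(6561/2)x^8 - 104976x^7 + (150122241/2)x^6 + 1824981516x^5 + 18308601720x^4 + 97771287168x^3 + 293501978496x^2 + 469775158272x + 313255102464
the matrix is upper triangular; its diagonal is (0, 3, -18, 243/4, -162, 6075/16, -6561/8, 107163/64, -6561/2)
for a triangular matrix the eigenvalues are the diagonal entries, with algebraic multiplicity their repetition count


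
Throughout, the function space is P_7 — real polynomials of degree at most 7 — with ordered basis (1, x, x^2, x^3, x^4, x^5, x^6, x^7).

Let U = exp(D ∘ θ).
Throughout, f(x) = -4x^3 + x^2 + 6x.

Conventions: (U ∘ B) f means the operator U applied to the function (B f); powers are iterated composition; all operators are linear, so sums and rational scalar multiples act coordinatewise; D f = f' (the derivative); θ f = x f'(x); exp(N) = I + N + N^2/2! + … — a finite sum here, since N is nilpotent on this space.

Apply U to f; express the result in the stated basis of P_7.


the image equals g(x) = -4x^3 - 35x^2 - 62x - 16

order-1 term: -36x^2 + 4x + 6
order-2 term: -72x + 2
order-3 term: -24
the series for exp(D ∘ θ) f terminates at order 3
exp(D ∘ θ) f = -4x^3 - 35x^2 - 62x - 16


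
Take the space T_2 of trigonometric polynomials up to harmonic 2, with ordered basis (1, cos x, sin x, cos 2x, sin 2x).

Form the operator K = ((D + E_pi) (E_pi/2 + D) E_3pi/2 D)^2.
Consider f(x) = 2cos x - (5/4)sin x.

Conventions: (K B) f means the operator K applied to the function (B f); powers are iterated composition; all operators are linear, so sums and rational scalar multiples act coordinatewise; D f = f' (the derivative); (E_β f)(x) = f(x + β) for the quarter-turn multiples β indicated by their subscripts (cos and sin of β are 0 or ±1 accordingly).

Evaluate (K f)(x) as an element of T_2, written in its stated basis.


g(x) = -10cos x - 16sin x

D f = -(5/4)cos x - 2sin x
E_3pi/2 D f = 2cos x - (5/4)sin x
E_pi/2 (E_3pi/2 D) f = -(5/4)cos x - 2sin x
D (E_3pi/2 D) f = -(5/4)cos x - 2sin x
(E_pi/2 + D) (E_3pi/2 D) f = -(5/2)cos x - 4sin x
D (E_pi/2 + D) (E_3pi/2 D) f = -4cos x + (5/2)sin x
E_pi (E_pi/2 + D) (E_3pi/2 D) f = (5/2)cos x + 4sin x
(D + E_pi) (E_pi/2 + D) (E_3pi/2 D) f = -(3/2)cos x + (13/2)sin x
D ((D + E_pi) (E_pi/2 + D) E_3pi/2 D) f = (13/2)cos x + (3/2)sin x
E_3pi/2 D ((D + E_pi) (E_pi/2 + D) E_3pi/2 D) f = -(3/2)cos x + (13/2)sin x
E_pi/2 (E_3pi/2 D) ((D + E_pi) (E_pi/2 + D) E_3pi/2 D) f = (13/2)cos x + (3/2)sin x
D (E_3pi/2 D) ((D + E_pi) (E_pi/2 + D) E_3pi/2 D) f = (13/2)cos x + (3/2)sin x
(E_pi/2 + D) (E_3pi/2 D) ((D + E_pi) (E_pi/2 + D) E_3pi/2 D) f = 13cos x + 3sin x
D (E_pi/2 + D) (E_3pi/2 D) ((D + E_pi) (E_pi/2 + D) E_3pi/2 D) f = 3cos x - 13sin x
E_pi (E_pi/2 + D) (E_3pi/2 D) ((D + E_pi) (E_pi/2 + D) E_3pi/2 D) f = -13cos x - 3sin x
(D + E_pi) (E_pi/2 + D) (E_3pi/2 D) ((D + E_pi) (E_pi/2 + D) E_3pi/2 D) f = -10cos x - 16sin x


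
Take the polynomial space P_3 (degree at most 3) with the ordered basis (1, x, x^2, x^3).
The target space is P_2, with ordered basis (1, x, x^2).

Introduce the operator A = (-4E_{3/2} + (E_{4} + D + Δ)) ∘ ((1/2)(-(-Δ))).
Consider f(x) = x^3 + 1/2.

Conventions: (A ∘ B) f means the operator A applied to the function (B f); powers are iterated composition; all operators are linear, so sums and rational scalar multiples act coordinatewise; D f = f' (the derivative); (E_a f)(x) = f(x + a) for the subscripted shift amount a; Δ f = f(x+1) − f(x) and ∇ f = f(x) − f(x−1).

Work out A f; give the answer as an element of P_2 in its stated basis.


the image equals g(x) = -(9/2)x^2 - (9/2)x + 21/2

Δ f = 3x^2 + 3x + 1
(-Δ) f = -3x^2 - 3x - 1
(-(-Δ)) f = 3x^2 + 3x + 1
((1/2)(-(-Δ))) f = (3/2)x^2 + (3/2)x + 1/2
E_{3/2} ((1/2)(-(-Δ))) f = (3/2)x^2 + 6x + 49/8
(-4E_{3/2}) ((1/2)(-(-Δ))) f = -6x^2 - 24x - 49/2
E_{4} ((1/2)(-(-Δ))) f = (3/2)x^2 + (27/2)x + 61/2
D ((1/2)(-(-Δ))) f = 3x + 3/2
Δ ((1/2)(-(-Δ))) f = 3x + 3
(E_{4} + D + Δ) ((1/2)(-(-Δ))) f = (3/2)x^2 + (39/2)x + 35
(-4E_{3/2} + (E_{4} + D + Δ)) ((1/2)(-(-Δ))) f = -(9/2)x^2 - (9/2)x + 21/2


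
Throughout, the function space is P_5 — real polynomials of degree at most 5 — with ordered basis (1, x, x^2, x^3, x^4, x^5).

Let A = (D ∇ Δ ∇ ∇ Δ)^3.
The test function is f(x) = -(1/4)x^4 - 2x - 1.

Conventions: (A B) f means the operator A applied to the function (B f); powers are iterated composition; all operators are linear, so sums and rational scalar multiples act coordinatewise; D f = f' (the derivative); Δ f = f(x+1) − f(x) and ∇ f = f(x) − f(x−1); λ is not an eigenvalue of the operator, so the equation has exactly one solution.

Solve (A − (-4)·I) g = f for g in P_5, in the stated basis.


write g with unknown coordinates in the stated basis and equate coefficients in (A − (-4)·I) g = f
solving from the highest basis element down gives g = -(1/16)x^4 - (1/2)x - 1/4
check: A g = 0
so A g − (-4)·g = -(1/4)x^4 - 2x - 1 = f ✓

g(x) = -(1/16)x^4 - (1/2)x - 1/4


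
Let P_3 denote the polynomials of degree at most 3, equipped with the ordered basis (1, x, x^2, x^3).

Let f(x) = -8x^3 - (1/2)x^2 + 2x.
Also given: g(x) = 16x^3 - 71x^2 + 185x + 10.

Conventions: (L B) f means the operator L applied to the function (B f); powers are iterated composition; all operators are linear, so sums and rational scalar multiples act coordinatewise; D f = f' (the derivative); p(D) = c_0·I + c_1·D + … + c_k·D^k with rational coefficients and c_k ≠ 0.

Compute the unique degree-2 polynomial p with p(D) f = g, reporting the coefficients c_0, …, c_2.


D^0 f = -8x^3 - (1/2)x^2 + 2x
D^1 f = -24x^2 - x + 2
D^2 f = -48x - 1
matching coefficients of g against c_0 f + c_1 Df + … from the top degree down determines the c_i
solution: c_0 = -2, c_1 = 3, c_2 = -4

c_0 = -2, c_1 = 3, c_2 = -4


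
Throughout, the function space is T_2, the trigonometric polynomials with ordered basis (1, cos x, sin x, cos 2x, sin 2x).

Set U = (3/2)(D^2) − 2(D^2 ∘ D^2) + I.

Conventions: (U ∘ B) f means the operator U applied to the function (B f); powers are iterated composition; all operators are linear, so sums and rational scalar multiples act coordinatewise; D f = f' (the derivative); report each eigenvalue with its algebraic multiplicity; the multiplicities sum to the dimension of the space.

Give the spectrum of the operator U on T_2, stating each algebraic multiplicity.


image of 1: 1
image of cos x: -(5/2)cos x
image of sin x: -(5/2)sin x
image of cos 2x: -37cos 2x
image of sin 2x: -37sin 2x
the matrix is diagonal; its diagonal is (1, -5/2, -5/2, -37, -37)
for a triangular matrix the eigenvalues are the diagonal entries, with algebraic multiplicity their repetition count

λ = -37 (multiplicity 2), λ = -5/2 (multiplicity 2), λ = 1 (multiplicity 1)


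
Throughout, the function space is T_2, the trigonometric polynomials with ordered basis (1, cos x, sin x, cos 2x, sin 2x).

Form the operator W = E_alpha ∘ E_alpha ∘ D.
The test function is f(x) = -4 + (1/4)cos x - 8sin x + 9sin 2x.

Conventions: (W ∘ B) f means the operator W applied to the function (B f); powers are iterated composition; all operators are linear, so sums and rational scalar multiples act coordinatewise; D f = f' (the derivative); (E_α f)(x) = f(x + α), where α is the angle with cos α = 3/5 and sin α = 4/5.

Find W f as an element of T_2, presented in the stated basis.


D f = -8cos x - (1/4)sin x + 18cos 2x
E_alpha D f = -5cos x + (25/4)sin x - (126/25)cos 2x - (432/25)sin 2x
E_alpha E_alpha D f = 2cos x + (31/4)sin x - (9486/625)cos 2x + (6048/625)sin 2x

the image equals g(x) = 2cos x + (31/4)sin x - (9486/625)cos 2x + (6048/625)sin 2x


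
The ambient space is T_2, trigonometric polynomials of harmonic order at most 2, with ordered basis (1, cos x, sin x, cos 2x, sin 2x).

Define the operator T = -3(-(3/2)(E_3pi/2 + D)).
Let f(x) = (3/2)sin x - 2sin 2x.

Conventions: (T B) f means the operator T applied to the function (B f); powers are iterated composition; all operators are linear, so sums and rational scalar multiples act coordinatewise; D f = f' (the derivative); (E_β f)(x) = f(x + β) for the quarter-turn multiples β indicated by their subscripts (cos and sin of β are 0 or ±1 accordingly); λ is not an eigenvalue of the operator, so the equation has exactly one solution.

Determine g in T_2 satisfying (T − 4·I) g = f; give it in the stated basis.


write g with unknown coordinates in the stated basis and equate coefficients in (T − 4·I) g = f
solving from the highest basis element down gives g = -(3/8)sin x + (72/613)cos 2x + (68/613)sin 2x
check: T g = (288/613)cos 2x - (954/613)sin 2x
so T g − 4·g = (3/2)sin x - 2sin 2x = f ✓

the result is g(x) = -(3/8)sin x + (72/613)cos 2x + (68/613)sin 2x


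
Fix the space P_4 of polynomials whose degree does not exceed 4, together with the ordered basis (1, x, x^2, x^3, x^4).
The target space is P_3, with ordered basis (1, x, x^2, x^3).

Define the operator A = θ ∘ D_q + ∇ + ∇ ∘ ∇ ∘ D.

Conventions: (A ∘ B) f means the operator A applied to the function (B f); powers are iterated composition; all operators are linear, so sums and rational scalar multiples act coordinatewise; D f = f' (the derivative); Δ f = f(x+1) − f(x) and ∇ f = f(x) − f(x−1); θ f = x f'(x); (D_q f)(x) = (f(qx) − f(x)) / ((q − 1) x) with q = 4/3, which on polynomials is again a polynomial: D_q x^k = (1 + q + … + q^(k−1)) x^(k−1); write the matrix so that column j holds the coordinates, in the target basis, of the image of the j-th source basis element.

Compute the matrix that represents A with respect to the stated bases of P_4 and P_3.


image of 1: 0
image of x: 1
image of x^2: (13/3)x - 1
image of x^3: (101/9)x^2 - 3x + 7
image of x^4: (211/9)x^3 - 6x^2 + 28x - 25
each image's coordinates form column j of the matrix

the matrix is [[0, 1, -1, 7, -25]; [0, 0, 13/3, -3, 28]; [0, 0, 0, 101/9, -6]; [0, 0, 0, 0, 211/9]] (rows listed top to bottom)


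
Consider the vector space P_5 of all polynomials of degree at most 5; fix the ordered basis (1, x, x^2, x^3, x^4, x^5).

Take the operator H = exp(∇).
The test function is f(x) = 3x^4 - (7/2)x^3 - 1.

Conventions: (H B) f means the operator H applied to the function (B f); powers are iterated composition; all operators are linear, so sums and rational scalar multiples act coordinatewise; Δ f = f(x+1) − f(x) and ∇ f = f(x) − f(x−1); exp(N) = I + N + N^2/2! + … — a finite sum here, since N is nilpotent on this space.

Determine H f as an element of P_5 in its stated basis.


order-1 term: 12x^3 - (57/2)x^2 + (45/2)x - 13/2
order-2 term: 18x^2 - (93/2)x + 63/2
order-3 term: 12x - 43/2
order-4 term: 3
the series for exp(∇) f terminates at order 4
exp(∇) f = 3x^4 + (17/2)x^3 - (21/2)x^2 - 12x + 11/2

the image equals g(x) = 3x^4 + (17/2)x^3 - (21/2)x^2 - 12x + 11/2


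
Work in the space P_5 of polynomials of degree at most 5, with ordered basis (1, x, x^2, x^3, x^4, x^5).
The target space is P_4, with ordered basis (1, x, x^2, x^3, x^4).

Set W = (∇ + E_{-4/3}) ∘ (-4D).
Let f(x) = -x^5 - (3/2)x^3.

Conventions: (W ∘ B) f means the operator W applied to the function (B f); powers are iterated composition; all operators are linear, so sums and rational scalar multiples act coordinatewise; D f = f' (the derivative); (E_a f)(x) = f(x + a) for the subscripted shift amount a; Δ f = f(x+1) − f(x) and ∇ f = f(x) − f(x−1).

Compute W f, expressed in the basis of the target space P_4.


D f = -5x^4 - (9/2)x^2
(-4D) f = 20x^4 + 18x^2
∇ (-4D) f = 80x^3 - 120x^2 + 116x - 38
E_{-4/3} (-4D) f = 20x^4 - (320/3)x^3 + (694/3)x^2 - (6416/27)x + 7712/81
(∇ + E_{-4/3}) (-4D) f = 20x^4 - (80/3)x^3 + (334/3)x^2 - (3284/27)x + 4634/81

the result is g(x) = 20x^4 - (80/3)x^3 + (334/3)x^2 - (3284/27)x + 4634/81


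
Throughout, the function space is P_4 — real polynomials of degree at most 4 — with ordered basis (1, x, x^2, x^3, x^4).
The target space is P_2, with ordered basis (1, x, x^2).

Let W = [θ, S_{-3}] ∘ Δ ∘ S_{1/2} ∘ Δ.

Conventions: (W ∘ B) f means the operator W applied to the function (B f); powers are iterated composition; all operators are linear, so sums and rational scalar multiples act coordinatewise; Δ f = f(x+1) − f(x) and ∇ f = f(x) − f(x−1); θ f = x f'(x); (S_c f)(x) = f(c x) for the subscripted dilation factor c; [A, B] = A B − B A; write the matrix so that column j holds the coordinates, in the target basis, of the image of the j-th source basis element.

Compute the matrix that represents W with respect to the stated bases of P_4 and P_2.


image of 1: 0
image of x: 0
image of x^2: 0
image of x^3: 0
image of x^4: 0
each image's coordinates form column j of the matrix

the matrix is [[0, 0, 0, 0, 0]; [0, 0, 0, 0, 0]; [0, 0, 0, 0, 0]] (rows listed top to bottom)


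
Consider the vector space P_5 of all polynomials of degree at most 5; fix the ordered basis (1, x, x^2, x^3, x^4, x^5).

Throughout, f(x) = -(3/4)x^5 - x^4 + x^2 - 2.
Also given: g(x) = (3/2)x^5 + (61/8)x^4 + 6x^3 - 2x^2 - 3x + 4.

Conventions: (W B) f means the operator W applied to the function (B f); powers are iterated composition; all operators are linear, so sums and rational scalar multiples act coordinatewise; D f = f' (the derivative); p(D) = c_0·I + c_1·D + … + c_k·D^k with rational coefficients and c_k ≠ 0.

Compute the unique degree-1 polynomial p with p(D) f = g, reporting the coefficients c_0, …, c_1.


D^0 f = -(3/4)x^5 - x^4 + x^2 - 2
D^1 f = -(15/4)x^4 - 4x^3 + 2x
matching coefficients of g against c_0 f + c_1 Df + … from the top degree down determines the c_i
solution: c_0 = -2, c_1 = -3/2

c_0 = -2, c_1 = -3/2


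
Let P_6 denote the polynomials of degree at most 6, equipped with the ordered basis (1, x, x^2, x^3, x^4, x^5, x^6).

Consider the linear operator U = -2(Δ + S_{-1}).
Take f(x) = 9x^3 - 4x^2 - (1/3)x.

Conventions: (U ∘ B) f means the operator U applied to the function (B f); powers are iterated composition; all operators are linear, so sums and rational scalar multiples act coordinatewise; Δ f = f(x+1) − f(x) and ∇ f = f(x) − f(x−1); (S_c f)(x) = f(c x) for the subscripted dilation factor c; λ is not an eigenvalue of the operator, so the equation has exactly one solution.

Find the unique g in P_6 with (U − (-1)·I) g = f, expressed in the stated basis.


g(x) = 3x^3 - 14x^2 - (115/9)x + 428/9

write g with unknown coordinates in the stated basis and equate coefficients in (U − (-1)·I) g = f
solving from the highest basis element down gives g = 3x^3 - 14x^2 - (115/9)x + 428/9
check: U g = 6x^3 + 10x^2 + (112/9)x - 428/9
so U g − (-1)·g = 9x^3 - 4x^2 - (1/3)x = f ✓


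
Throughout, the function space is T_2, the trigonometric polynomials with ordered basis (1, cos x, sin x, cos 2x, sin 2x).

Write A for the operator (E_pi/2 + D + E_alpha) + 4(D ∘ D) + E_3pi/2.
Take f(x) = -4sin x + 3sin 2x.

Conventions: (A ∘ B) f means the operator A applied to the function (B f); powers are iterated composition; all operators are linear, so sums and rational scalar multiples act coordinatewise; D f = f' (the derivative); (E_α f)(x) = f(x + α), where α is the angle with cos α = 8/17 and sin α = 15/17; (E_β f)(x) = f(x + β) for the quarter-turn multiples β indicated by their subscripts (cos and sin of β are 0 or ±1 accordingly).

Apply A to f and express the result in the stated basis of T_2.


E_pi/2 f = -4cos x - 3sin 2x
D f = -4cos x + 6cos 2x
E_alpha f = -(60/17)cos x - (32/17)sin x + (720/289)cos 2x - (483/289)sin 2x
(E_pi/2 + D + E_alpha) f = -(196/17)cos x - (32/17)sin x + (2454/289)cos 2x - (1350/289)sin 2x
D f = -4cos x + 6cos 2x
D D f = 4sin x - 12sin 2x
(4(D ∘ D)) f = 16sin x - 48sin 2x
E_3pi/2 f = 4cos x - 3sin 2x
((E_pi/2 + D + E_alpha) + 4(D ∘ D) + E_3pi/2) f = -(128/17)cos x + (240/17)sin x + (2454/289)cos 2x - (16089/289)sin 2x

the image equals g(x) = -(128/17)cos x + (240/17)sin x + (2454/289)cos 2x - (16089/289)sin 2x
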